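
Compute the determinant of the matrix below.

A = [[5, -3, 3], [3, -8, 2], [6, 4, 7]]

det(A) = -113

Forward elimination:
R2 <- R2 - (3/5)*R1:  [     0  -31/5    1/5 ]
R3 <- R3 - (6/5)*R1:  [    0  38/5  17/5 ]
R3 <- R3 - (-38/31)*R2:  [      0       0  113/31 ]
Upper-triangular form:
[ 5     -3       3 ]
[ 0  -31/5     1/5 ]
[ 0      0  113/31 ]
det(A) = (-1)^0 * (5) * (-31/5) * (113/31) = -113  (0 row swaps -> sign +1)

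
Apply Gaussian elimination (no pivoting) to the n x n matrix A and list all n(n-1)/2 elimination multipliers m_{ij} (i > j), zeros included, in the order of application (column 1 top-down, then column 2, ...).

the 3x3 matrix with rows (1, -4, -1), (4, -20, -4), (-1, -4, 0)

Forward elimination:
R2 <- R2 - (4)*R1:  [  0  -4   0 ]
R3 <- R3 - (-1)*R1:  [  0  -8  -1 ]
R3 <- R3 - (2)*R2:  [  0   0  -1 ]
Multipliers (in order of application): m_{21} = 4, m_{31} = -1, m_{32} = 2

multipliers: 4, -1, 2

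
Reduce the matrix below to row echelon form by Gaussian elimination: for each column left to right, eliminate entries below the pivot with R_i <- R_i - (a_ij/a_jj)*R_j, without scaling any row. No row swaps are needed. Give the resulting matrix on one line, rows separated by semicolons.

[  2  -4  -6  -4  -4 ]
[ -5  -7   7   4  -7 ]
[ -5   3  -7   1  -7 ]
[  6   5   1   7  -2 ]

REF = [2 -4 -6 -4 -4; 0 -17 -8 -6 -17; 0 0 -318/17 -111/17 -10; 0 0 0 971/106 -2048/159]

Forward elimination:
R2 <- R2 - (-5/2)*R1:  [   0  -17   -8   -6  -17 ]
R3 <- R3 - (-5/2)*R1:  [   0   -7  -22   -9  -17 ]
R4 <- R4 - (3)*R1:  [  0  17  19  19  10 ]
R3 <- R3 - (7/17)*R2:  [       0        0  -318/17  -111/17      -10 ]
R4 <- R4 - (-1)*R2:  [  0   0  11  13  -7 ]
R4 <- R4 - (-187/318)*R3:  [         0          0          0    971/106  -2048/159 ]
Row echelon form:
[ 2   -4       -6       -4         -4 ]
[ 0  -17       -8       -6        -17 ]
[ 0    0  -318/17  -111/17        -10 ]
[ 0    0        0  971/106  -2048/159 ]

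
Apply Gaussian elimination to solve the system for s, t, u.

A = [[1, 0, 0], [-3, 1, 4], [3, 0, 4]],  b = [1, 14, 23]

Forward elimination on [A|b]:
R2 <- R2 - (-3)*R1:  [  0   1   4  17 ]
R3 <- R3 - (3)*R1:  [  0   0   4  20 ]
Row echelon form:
[ 1  0  0  |   1 ]
[ 0  1  4  |  17 ]
[ 0  0  4  |  20 ]
Back-substitution:
u = (20) / 4 = 5
t = (17 - (4)*(5)) / 1 = -3
s = (1) / 1 = 1

(1, -3, 5)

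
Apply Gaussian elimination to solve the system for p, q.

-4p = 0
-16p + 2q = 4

(0, 2)

Forward elimination on [A|b]:
R2 <- R2 - (4)*R1:  [ 0  2  4 ]
Row echelon form:
[ -4  0  |  0 ]
[  0  2  |  4 ]
Back-substitution:
q = (4) / 2 = 2
p = (0) / -4 = 0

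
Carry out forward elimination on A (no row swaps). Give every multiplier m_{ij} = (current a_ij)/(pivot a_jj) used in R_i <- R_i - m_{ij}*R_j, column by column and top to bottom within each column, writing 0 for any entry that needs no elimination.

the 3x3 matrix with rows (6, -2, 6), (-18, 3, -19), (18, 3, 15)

Forward elimination:
R2 <- R2 - (-3)*R1:  [  0  -3  -1 ]
R3 <- R3 - (3)*R1:  [  0   9  -3 ]
R3 <- R3 - (-3)*R2:  [  0   0  -6 ]
Multipliers (in order of application): m_{21} = -3, m_{31} = 3, m_{32} = -3

multipliers: -3, 3, -3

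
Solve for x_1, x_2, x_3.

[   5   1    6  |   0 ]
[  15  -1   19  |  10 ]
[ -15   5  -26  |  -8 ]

(3, -3, -2)

Forward elimination on [A|b]:
R2 <- R2 - (3)*R1:  [  0  -4   1  10 ]
R3 <- R3 - (-3)*R1:  [  0   8  -8  -8 ]
R3 <- R3 - (-2)*R2:  [  0   0  -6  12 ]
Row echelon form:
[ 5   1   6  |   0 ]
[ 0  -4   1  |  10 ]
[ 0   0  -6  |  12 ]
Back-substitution:
x_3 = (12) / -6 = -2
x_2 = (10 - (1)*(-2)) / -4 = -3
x_1 = (0 - (1)*(-3) - (6)*(-2)) / 5 = 3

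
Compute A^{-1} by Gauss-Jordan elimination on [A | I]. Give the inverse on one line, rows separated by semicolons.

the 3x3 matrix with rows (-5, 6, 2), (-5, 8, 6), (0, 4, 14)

Gauss-Jordan on [A | I]:
R1 <- (1/-5)*R1:  [    1  -6/5  -2/5  |  -1/5     0     0 ]
R2 <- R2 - (-5)*R1:  [  0   2   4  |  -1   1   0 ]
R2 <- (1/2)*R2:  [    0     1     2  |  -1/2   1/2     0 ]
R1 <- R1 - (-6/5)*R2:  [    1     0     2  |  -4/5   3/5     0 ]
R3 <- R3 - (4)*R2:  [  0   0   6  |   2  -2   1 ]
R3 <- (1/6)*R3:  [    0     0     1  |   1/3  -1/3   1/6 ]
R1 <- R1 - (2)*R3:  [      1       0       0  |  -22/15   19/15    -1/3 ]
R2 <- R2 - (2)*R3:  [    0     1     0  |  -7/6   7/6  -1/3 ]
Right block of [I | A^{-1}] is the inverse:
[ -22/15  19/15  -1/3 ]
[   -7/6    7/6  -1/3 ]
[    1/3   -1/3   1/6 ]

inverse = [-22/15 19/15 -1/3; -7/6 7/6 -1/3; 1/3 -1/3 1/6]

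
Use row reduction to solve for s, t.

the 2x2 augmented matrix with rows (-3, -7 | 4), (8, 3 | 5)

(1, -1)

Forward elimination on [A|b]:
R2 <- R2 - (-8/3)*R1:  [     0  -47/3   47/3 ]
Row echelon form:
[ -3     -7  |     4 ]
[  0  -47/3  |  47/3 ]
Back-substitution:
t = (47/3) / (-47/3) = -1
s = (4 - (-7)*(-1)) / -3 = 1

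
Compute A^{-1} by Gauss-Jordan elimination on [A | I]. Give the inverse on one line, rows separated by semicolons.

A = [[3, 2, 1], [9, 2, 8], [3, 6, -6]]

Gauss-Jordan on [A | I]:
R1 <- (1/3)*R1:  [   1  2/3  1/3  |  1/3    0    0 ]
R2 <- R2 - (9)*R1:  [  0  -4   5  |  -3   1   0 ]
R3 <- R3 - (3)*R1:  [  0   4  -7  |  -1   0   1 ]
R2 <- (1/-4)*R2:  [    0     1  -5/4  |   3/4  -1/4     0 ]
R1 <- R1 - (2/3)*R2:  [    1     0   7/6  |  -1/6   1/6     0 ]
R3 <- R3 - (4)*R2:  [  0   0  -2  |  -4   1   1 ]
R3 <- (1/-2)*R3:  [    0     0     1  |     2  -1/2  -1/2 ]
R1 <- R1 - (7/6)*R3:  [    1     0     0  |  -5/2   3/4  7/12 ]
R2 <- R2 - (-5/4)*R3:  [    0     1     0  |  13/4  -7/8  -5/8 ]
Right block of [I | A^{-1}] is the inverse:
[ -5/2   3/4  7/12 ]
[ 13/4  -7/8  -5/8 ]
[    2  -1/2  -1/2 ]

inverse = [-5/2 3/4 7/12; 13/4 -7/8 -5/8; 2 -1/2 -1/2]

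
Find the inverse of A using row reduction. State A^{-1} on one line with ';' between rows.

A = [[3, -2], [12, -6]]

Gauss-Jordan on [A | I]:
R1 <- (1/3)*R1:  [    1  -2/3  |   1/3     0 ]
R2 <- R2 - (12)*R1:  [  0   2  |  -4   1 ]
R2 <- (1/2)*R2:  [   0    1  |   -2  1/2 ]
R1 <- R1 - (-2/3)*R2:  [   1    0  |   -1  1/3 ]
Right block of [I | A^{-1}] is the inverse:
[ -1  1/3 ]
[ -2  1/2 ]

inverse = [-1 1/3; -2 1/2]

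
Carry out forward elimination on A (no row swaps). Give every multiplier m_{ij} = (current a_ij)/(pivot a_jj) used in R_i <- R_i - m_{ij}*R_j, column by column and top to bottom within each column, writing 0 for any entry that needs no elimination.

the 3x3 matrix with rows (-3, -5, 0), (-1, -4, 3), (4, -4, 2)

Forward elimination:
R2 <- R2 - (1/3)*R1:  [    0  -7/3     3 ]
R3 <- R3 - (-4/3)*R1:  [     0  -32/3      2 ]
R3 <- R3 - (32/7)*R2:  [     0      0  -82/7 ]
Multipliers (in order of application): m_{21} = 1/3, m_{31} = -4/3, m_{32} = 32/7

multipliers: 1/3, -4/3, 32/7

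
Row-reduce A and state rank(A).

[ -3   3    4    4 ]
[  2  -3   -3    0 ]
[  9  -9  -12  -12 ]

rank(A) = 2

Row reduction:
R2 <- R2 - (-2/3)*R1:  [    0    -1  -1/3   8/3 ]
R3 <- R3 - (-3)*R1:  [ 0  0  0  0 ]
Row echelon form:
[ -3   3     4    4 ]
[  0  -1  -1/3  8/3 ]
[  0   0     0    0 ]
Nonzero rows / pivot columns: 2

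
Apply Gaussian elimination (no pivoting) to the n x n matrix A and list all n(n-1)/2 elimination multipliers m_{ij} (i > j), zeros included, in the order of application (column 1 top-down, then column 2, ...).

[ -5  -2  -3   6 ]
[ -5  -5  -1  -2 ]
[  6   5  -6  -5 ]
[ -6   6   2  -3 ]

Forward elimination:
R2 <- R2 - (1)*R1:  [  0  -3   2  -8 ]
R3 <- R3 - (-6/5)*R1:  [     0   13/5  -48/5   11/5 ]
R4 <- R4 - (6/5)*R1:  [     0   42/5   28/5  -51/5 ]
R3 <- R3 - (-13/15)*R2:  [       0        0  -118/15   -71/15 ]
R4 <- R4 - (-14/5)*R2:  [      0       0    56/5  -163/5 ]
R4 <- R4 - (-84/59)*R3:  [        0         0         0  -2321/59 ]
Multipliers (in order of application): m_{21} = 1, m_{31} = -6/5, m_{41} = 6/5, m_{32} = -13/15, m_{42} = -14/5, m_{43} = -84/59

multipliers: 1, -6/5, 6/5, -13/15, -14/5, -84/59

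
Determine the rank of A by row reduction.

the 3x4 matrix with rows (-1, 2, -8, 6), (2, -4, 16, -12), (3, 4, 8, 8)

rank(A) = 2

Row reduction:
R2 <- R2 - (-2)*R1:  [ 0  0  0  0 ]
R3 <- R3 - (-3)*R1:  [   0   10  -16   26 ]
R2 <-> R3   (pivot in column 2 was zero)
[ -1   2   -8   6 ]
[  0  10  -16  26 ]
[  0   0    0   0 ]
Row echelon form:
[ -1   2   -8   6 ]
[  0  10  -16  26 ]
[  0   0    0   0 ]
Nonzero rows / pivot columns: 2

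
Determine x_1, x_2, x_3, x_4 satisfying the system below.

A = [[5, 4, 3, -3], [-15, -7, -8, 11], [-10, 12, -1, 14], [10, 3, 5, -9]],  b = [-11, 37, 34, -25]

(-2, 2, -4, -1)

Forward elimination on [A|b]:
R2 <- R2 - (-3)*R1:  [ 0  5  1  2  4 ]
R3 <- R3 - (-2)*R1:  [  0  20   5   8  12 ]
R4 <- R4 - (2)*R1:  [  0  -5  -1  -3  -3 ]
R3 <- R3 - (4)*R2:  [  0   0   1   0  -4 ]
R4 <- R4 - (-1)*R2:  [  0   0   0  -1   1 ]
Row echelon form:
[ 5  4  3  -3  |  -11 ]
[ 0  5  1   2  |    4 ]
[ 0  0  1   0  |   -4 ]
[ 0  0  0  -1  |    1 ]
Back-substitution:
x_4 = (1) / -1 = -1
x_3 = (-4) / 1 = -4
x_2 = (4 - (1)*(-4) - (2)*(-1)) / 5 = 2
x_1 = (-11 - (4)*(2) - (3)*(-4) - (-3)*(-1)) / 5 = -2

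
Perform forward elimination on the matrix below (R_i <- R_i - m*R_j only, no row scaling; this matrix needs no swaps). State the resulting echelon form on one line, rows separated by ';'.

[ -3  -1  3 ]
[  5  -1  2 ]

Forward elimination:
R2 <- R2 - (-5/3)*R1:  [    0  -8/3     7 ]
Row echelon form:
[ -3    -1  3 ]
[  0  -8/3  7 ]

REF = [-3 -1 3; 0 -8/3 7]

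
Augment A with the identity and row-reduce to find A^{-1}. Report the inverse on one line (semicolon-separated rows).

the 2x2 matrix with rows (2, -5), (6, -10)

Gauss-Jordan on [A | I]:
R1 <- (1/2)*R1:  [    1  -5/2  |   1/2     0 ]
R2 <- R2 - (6)*R1:  [  0   5  |  -3   1 ]
R2 <- (1/5)*R2:  [    0     1  |  -3/5   1/5 ]
R1 <- R1 - (-5/2)*R2:  [   1    0  |   -1  1/2 ]
Right block of [I | A^{-1}] is the inverse:
[   -1  1/2 ]
[ -3/5  1/5 ]

inverse = [-1 1/2; -3/5 1/5]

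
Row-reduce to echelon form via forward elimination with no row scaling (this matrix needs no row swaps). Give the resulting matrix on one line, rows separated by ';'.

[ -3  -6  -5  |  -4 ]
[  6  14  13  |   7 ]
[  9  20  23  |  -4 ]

REF = [-3 -6 -5 -4; 0 2 3 -1; 0 0 5 -15]

Forward elimination:
R2 <- R2 - (-2)*R1:  [  0   2   3  -1 ]
R3 <- R3 - (-3)*R1:  [   0    2    8  -16 ]
R3 <- R3 - (1)*R2:  [   0    0    5  -15 ]
Row echelon form:
[ -3  -6  -5  |   -4 ]
[  0   2   3  |   -1 ]
[  0   0   5  |  -15 ]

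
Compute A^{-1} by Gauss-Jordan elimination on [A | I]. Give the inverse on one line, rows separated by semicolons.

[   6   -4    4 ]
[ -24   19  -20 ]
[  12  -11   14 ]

Gauss-Jordan on [A | I]:
R1 <- (1/6)*R1:  [    1  -2/3   2/3  |   1/6     0     0 ]
R2 <- R2 - (-24)*R1:  [  0   3  -4  |   4   1   0 ]
R3 <- R3 - (12)*R1:  [  0  -3   6  |  -2   0   1 ]
R2 <- (1/3)*R2:  [    0     1  -4/3  |   4/3   1/3     0 ]
R1 <- R1 - (-2/3)*R2:  [     1      0   -2/9  |  19/18    2/9      0 ]
R3 <- R3 - (-3)*R2:  [ 0  0  2  |  2  1  1 ]
R3 <- (1/2)*R3:  [   0    0    1  |    1  1/2  1/2 ]
R1 <- R1 - (-2/9)*R3:  [     1      0      0  |  23/18    1/3    1/9 ]
R2 <- R2 - (-4/3)*R3:  [   0    1    0  |  8/3    1  2/3 ]
Right block of [I | A^{-1}] is the inverse:
[ 23/18  1/3  1/9 ]
[   8/3    1  2/3 ]
[     1  1/2  1/2 ]

inverse = [23/18 1/3 1/9; 8/3 1 2/3; 1 1/2 1/2]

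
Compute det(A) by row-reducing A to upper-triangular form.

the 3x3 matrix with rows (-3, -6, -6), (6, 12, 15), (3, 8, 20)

Forward elimination:
R2 <- R2 - (-2)*R1:  [ 0  0  3 ]
R3 <- R3 - (-1)*R1:  [  0   2  14 ]
R2 <-> R3   (pivot in column 2 was zero)
[ -3  -6  -6 ]
[  0   2  14 ]
[  0   0   3 ]
Upper-triangular form:
[ -3  -6  -6 ]
[  0   2  14 ]
[  0   0   3 ]
det(A) = (-1)^1 * (-3) * (2) * (3) = 18  (1 row swap -> sign -1)

det(A) = 18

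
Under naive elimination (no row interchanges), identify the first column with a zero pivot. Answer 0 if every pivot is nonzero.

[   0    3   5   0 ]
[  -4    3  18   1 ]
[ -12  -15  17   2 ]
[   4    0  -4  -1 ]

Naive forward elimination:
Pivot entry (1,1) is zero but row 2 has -4 in column 1 -> naive elimination stops; a row interchange (e.g. R1 <-> R2) would be required here.

first zero-pivot column = 1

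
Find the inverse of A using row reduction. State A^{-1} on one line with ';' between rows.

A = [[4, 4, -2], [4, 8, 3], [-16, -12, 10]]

Gauss-Jordan on [A | I]:
R1 <- (1/4)*R1:  [    1     1  -1/2  |   1/4     0     0 ]
R2 <- R2 - (4)*R1:  [  0   4   5  |  -1   1   0 ]
R3 <- R3 - (-16)*R1:  [ 0  4  2  |  4  0  1 ]
R2 <- (1/4)*R2:  [    0     1   5/4  |  -1/4   1/4     0 ]
R1 <- R1 - (1)*R2:  [    1     0  -7/4  |   1/2  -1/4     0 ]
R3 <- R3 - (4)*R2:  [  0   0  -3  |   5  -1   1 ]
R3 <- (1/-3)*R3:  [    0     0     1  |  -5/3   1/3  -1/3 ]
R1 <- R1 - (-7/4)*R3:  [      1       0       0  |  -29/12     1/3   -7/12 ]
R2 <- R2 - (5/4)*R3:  [    0     1     0  |  11/6  -1/6  5/12 ]
Right block of [I | A^{-1}] is the inverse:
[ -29/12   1/3  -7/12 ]
[   11/6  -1/6   5/12 ]
[   -5/3   1/3   -1/3 ]

inverse = [-29/12 1/3 -7/12; 11/6 -1/6 5/12; -5/3 1/3 -1/3]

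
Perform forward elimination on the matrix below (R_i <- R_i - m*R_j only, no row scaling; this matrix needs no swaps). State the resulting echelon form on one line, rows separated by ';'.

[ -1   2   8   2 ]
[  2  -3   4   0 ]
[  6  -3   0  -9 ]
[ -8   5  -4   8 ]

Forward elimination:
R2 <- R2 - (-2)*R1:  [  0   1  20   4 ]
R3 <- R3 - (-6)*R1:  [  0   9  48   3 ]
R4 <- R4 - (8)*R1:  [   0  -11  -68   -8 ]
R3 <- R3 - (9)*R2:  [    0     0  -132   -33 ]
R4 <- R4 - (-11)*R2:  [   0    0  152   36 ]
R4 <- R4 - (-38/33)*R3:  [  0   0   0  -2 ]
Row echelon form:
[ -1  2     8    2 ]
[  0  1    20    4 ]
[  0  0  -132  -33 ]
[  0  0     0   -2 ]

REF = [-1 2 8 2; 0 1 20 4; 0 0 -132 -33; 0 0 0 -2]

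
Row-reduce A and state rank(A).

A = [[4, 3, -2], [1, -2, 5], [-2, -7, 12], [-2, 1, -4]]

rank(A) = 2

Row reduction:
R2 <- R2 - (1/4)*R1:  [     0  -11/4   11/2 ]
R3 <- R3 - (-1/2)*R1:  [     0  -11/2     11 ]
R4 <- R4 - (-1/2)*R1:  [   0  5/2   -5 ]
R3 <- R3 - (2)*R2:  [ 0  0  0 ]
R4 <- R4 - (-10/11)*R2:  [ 0  0  0 ]
Row echelon form:
[ 4      3    -2 ]
[ 0  -11/4  11/2 ]
[ 0      0     0 ]
[ 0      0     0 ]
Nonzero rows / pivot columns: 2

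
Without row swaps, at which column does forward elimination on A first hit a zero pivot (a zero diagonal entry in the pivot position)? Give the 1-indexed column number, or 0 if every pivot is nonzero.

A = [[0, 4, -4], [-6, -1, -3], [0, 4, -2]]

first zero-pivot column = 1

Naive forward elimination:
Pivot entry (1,1) is zero but row 2 has -6 in column 1 -> naive elimination stops; a row interchange (e.g. R1 <-> R2) would be required here.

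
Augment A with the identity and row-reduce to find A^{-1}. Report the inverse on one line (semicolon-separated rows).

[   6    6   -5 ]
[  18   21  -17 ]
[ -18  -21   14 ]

Gauss-Jordan on [A | I]:
R1 <- (1/6)*R1:  [    1     1  -5/6  |   1/6     0     0 ]
R2 <- R2 - (18)*R1:  [  0   3  -2  |  -3   1   0 ]
R3 <- R3 - (-18)*R1:  [  0  -3  -1  |   3   0   1 ]
R2 <- (1/3)*R2:  [    0     1  -2/3  |    -1   1/3     0 ]
R1 <- R1 - (1)*R2:  [    1     0  -1/6  |   7/6  -1/3     0 ]
R3 <- R3 - (-3)*R2:  [  0   0  -3  |   0   1   1 ]
R3 <- (1/-3)*R3:  [    0     0     1  |     0  -1/3  -1/3 ]
R1 <- R1 - (-1/6)*R3:  [     1      0      0  |    7/6  -7/18  -1/18 ]
R2 <- R2 - (-2/3)*R3:  [    0     1     0  |    -1   1/9  -2/9 ]
Right block of [I | A^{-1}] is the inverse:
[ 7/6  -7/18  -1/18 ]
[  -1    1/9   -2/9 ]
[   0   -1/3   -1/3 ]

inverse = [7/6 -7/18 -1/18; -1 1/9 -2/9; 0 -1/3 -1/3]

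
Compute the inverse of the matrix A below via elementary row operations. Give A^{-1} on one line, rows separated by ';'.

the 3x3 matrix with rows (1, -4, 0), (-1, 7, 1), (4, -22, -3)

Gauss-Jordan on [A | I]:
R2 <- R2 - (-1)*R1:  [ 0  3  1  |  1  1  0 ]
R3 <- R3 - (4)*R1:  [  0  -6  -3  |  -4   0   1 ]
R2 <- (1/3)*R2:  [   0    1  1/3  |  1/3  1/3    0 ]
R1 <- R1 - (-4)*R2:  [   1    0  4/3  |  7/3  4/3    0 ]
R3 <- R3 - (-6)*R2:  [  0   0  -1  |  -2   2   1 ]
R3 <- (1/-1)*R3:  [  0   0   1  |   2  -2  -1 ]
R1 <- R1 - (4/3)*R3:  [    1     0     0  |  -1/3     4   4/3 ]
R2 <- R2 - (1/3)*R3:  [    0     1     0  |  -1/3     1   1/3 ]
Right block of [I | A^{-1}] is the inverse:
[ -1/3   4  4/3 ]
[ -1/3   1  1/3 ]
[    2  -2   -1 ]

inverse = [-1/3 4 4/3; -1/3 1 1/3; 2 -2 -1]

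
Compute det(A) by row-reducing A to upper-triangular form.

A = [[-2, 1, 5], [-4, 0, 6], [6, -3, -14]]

Forward elimination:
R2 <- R2 - (2)*R1:  [  0  -2  -4 ]
R3 <- R3 - (-3)*R1:  [ 0  0  1 ]
Upper-triangular form:
[ -2   1   5 ]
[  0  -2  -4 ]
[  0   0   1 ]
det(A) = (-1)^0 * (-2) * (-2) * (1) = 4  (0 row swaps -> sign +1)

det(A) = 4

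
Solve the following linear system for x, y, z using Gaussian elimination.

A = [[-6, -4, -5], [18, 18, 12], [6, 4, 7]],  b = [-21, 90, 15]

Forward elimination on [A|b]:
R2 <- R2 - (-3)*R1:  [  0   6  -3  27 ]
R3 <- R3 - (-1)*R1:  [  0   0   2  -6 ]
Row echelon form:
[ -6  -4  -5  |  -21 ]
[  0   6  -3  |   27 ]
[  0   0   2  |   -6 ]
Back-substitution:
z = (-6) / 2 = -3
y = (27 - (-3)*(-3)) / 6 = 3
x = (-21 - (-4)*(3) - (-5)*(-3)) / -6 = 4

(4, 3, -3)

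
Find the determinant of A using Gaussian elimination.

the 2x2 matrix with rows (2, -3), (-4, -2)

Forward elimination:
R2 <- R2 - (-2)*R1:  [  0  -8 ]
Upper-triangular form:
[ 2  -3 ]
[ 0  -8 ]
det(A) = (-1)^0 * (2) * (-8) = -16  (0 row swaps -> sign +1)

det(A) = -16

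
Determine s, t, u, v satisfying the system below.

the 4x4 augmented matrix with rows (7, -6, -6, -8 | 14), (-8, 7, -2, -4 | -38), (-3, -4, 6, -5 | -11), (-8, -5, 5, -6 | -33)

Forward elimination on [A|b]:
R2 <- R2 - (-8/7)*R1:  [     0    1/7  -62/7  -92/7    -22 ]
R3 <- R3 - (-3/7)*R1:  [     0  -46/7   24/7  -59/7     -5 ]
R4 <- R4 - (-8/7)*R1:  [      0   -83/7   -13/7  -106/7     -17 ]
R3 <- R3 - (-46)*R2:  [     0      0   -404   -613  -1017 ]
R4 <- R4 - (-83)*R2:  [     0      0   -737  -1106  -1843 ]
R4 <- R4 - (737/404)*R3:  [        0         0         0  4957/404  4957/404 ]
Row echelon form:
[ 7   -6     -6        -8  |        14 ]
[ 0  1/7  -62/7     -92/7  |       -22 ]
[ 0    0   -404      -613  |     -1017 ]
[ 0    0      0  4957/404  |  4957/404 ]
Back-substitution:
v = (4957/404) / (4957/404) = 1
u = (-1017 - (-613)*(1)) / -404 = 1
t = (-22 - (-62/7)*(1) - (-92/7)*(1)) / (1/7) = 0
s = (14 - (-6)*(0) - (-6)*(1) - (-8)*(1)) / 7 = 4

(4, 0, 1, 1)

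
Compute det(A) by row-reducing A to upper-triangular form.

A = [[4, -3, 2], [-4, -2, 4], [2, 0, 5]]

det(A) = -116

Forward elimination:
R2 <- R2 - (-1)*R1:  [  0  -5   6 ]
R3 <- R3 - (1/2)*R1:  [   0  3/2    4 ]
R3 <- R3 - (-3/10)*R2:  [    0     0  29/5 ]
Upper-triangular form:
[ 4  -3     2 ]
[ 0  -5     6 ]
[ 0   0  29/5 ]
det(A) = (-1)^0 * (4) * (-5) * (29/5) = -116  (0 row swaps -> sign +1)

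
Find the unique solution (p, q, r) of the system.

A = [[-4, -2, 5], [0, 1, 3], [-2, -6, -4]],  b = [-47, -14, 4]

(5, 1, -5)

Forward elimination on [A|b]:
R3 <- R3 - (1/2)*R1:  [     0     -5  -13/2   55/2 ]
R3 <- R3 - (-5)*R2:  [     0      0   17/2  -85/2 ]
Row echelon form:
[ -4  -2     5  |    -47 ]
[  0   1     3  |    -14 ]
[  0   0  17/2  |  -85/2 ]
Back-substitution:
r = (-85/2) / (17/2) = -5
q = (-14 - (3)*(-5)) / 1 = 1
p = (-47 - (-2)*(1) - (5)*(-5)) / -4 = 5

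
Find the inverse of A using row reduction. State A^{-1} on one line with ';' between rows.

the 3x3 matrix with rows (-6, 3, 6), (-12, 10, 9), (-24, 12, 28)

inverse = [-43/24 1/8 11/32; -5/4 1/4 3/16; -1 0 1/4]

Gauss-Jordan on [A | I]:
R1 <- (1/-6)*R1:  [    1  -1/2    -1  |  -1/6     0     0 ]
R2 <- R2 - (-12)*R1:  [  0   4  -3  |  -2   1   0 ]
R3 <- R3 - (-24)*R1:  [  0   0   4  |  -4   0   1 ]
R2 <- (1/4)*R2:  [    0     1  -3/4  |  -1/2   1/4     0 ]
R1 <- R1 - (-1/2)*R2:  [     1      0  -11/8  |  -5/12    1/8      0 ]
R3 <- (1/4)*R3:  [   0    0    1  |   -1    0  1/4 ]
R1 <- R1 - (-11/8)*R3:  [      1       0       0  |  -43/24     1/8   11/32 ]
R2 <- R2 - (-3/4)*R3:  [    0     1     0  |  -5/4   1/4  3/16 ]
Right block of [I | A^{-1}] is the inverse:
[ -43/24  1/8  11/32 ]
[   -5/4  1/4   3/16 ]
[     -1    0    1/4 ]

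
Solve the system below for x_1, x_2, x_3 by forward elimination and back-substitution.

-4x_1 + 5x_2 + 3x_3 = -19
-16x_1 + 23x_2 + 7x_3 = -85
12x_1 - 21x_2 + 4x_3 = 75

(1, -3, 0)

Forward elimination on [A|b]:
R2 <- R2 - (4)*R1:  [  0   3  -5  -9 ]
R3 <- R3 - (-3)*R1:  [  0  -6  13  18 ]
R3 <- R3 - (-2)*R2:  [ 0  0  3  0 ]
Row echelon form:
[ -4  5   3  |  -19 ]
[  0  3  -5  |   -9 ]
[  0  0   3  |    0 ]
Back-substitution:
x_3 = (0) / 3 = 0
x_2 = (-9 - (-5)*(0)) / 3 = -3
x_1 = (-19 - (5)*(-3) - (3)*(0)) / -4 = 1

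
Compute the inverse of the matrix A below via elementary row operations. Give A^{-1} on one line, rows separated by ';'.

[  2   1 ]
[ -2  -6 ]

Gauss-Jordan on [A | I]:
R1 <- (1/2)*R1:  [   1  1/2  |  1/2    0 ]
R2 <- R2 - (-2)*R1:  [  0  -5  |   1   1 ]
R2 <- (1/-5)*R2:  [    0     1  |  -1/5  -1/5 ]
R1 <- R1 - (1/2)*R2:  [    1     0  |   3/5  1/10 ]
Right block of [I | A^{-1}] is the inverse:
[  3/5  1/10 ]
[ -1/5  -1/5 ]

inverse = [3/5 1/10; -1/5 -1/5]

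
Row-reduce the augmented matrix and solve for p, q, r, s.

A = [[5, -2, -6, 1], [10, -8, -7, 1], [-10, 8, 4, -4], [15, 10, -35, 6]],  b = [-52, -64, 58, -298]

(-5, -3, 5, -3)

Forward elimination on [A|b]:
R2 <- R2 - (2)*R1:  [  0  -4   5  -1  40 ]
R3 <- R3 - (-2)*R1:  [   0    4   -8   -2  -46 ]
R4 <- R4 - (3)*R1:  [    0    16   -17     3  -142 ]
R3 <- R3 - (-1)*R2:  [  0   0  -3  -3  -6 ]
R4 <- R4 - (-4)*R2:  [  0   0   3  -1  18 ]
R4 <- R4 - (-1)*R3:  [  0   0   0  -4  12 ]
Row echelon form:
[ 5  -2  -6   1  |  -52 ]
[ 0  -4   5  -1  |   40 ]
[ 0   0  -3  -3  |   -6 ]
[ 0   0   0  -4  |   12 ]
Back-substitution:
s = (12) / -4 = -3
r = (-6 - (-3)*(-3)) / -3 = 5
q = (40 - (5)*(5) - (-1)*(-3)) / -4 = -3
p = (-52 - (-2)*(-3) - (-6)*(5) - (1)*(-3)) / 5 = -5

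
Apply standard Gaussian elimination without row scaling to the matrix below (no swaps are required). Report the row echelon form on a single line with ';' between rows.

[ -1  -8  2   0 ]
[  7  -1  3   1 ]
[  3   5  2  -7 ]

REF = [-1 -8 2 0; 0 -57 17 1; 0 0 7/3 -22/3]

Forward elimination:
R2 <- R2 - (-7)*R1:  [   0  -57   17    1 ]
R3 <- R3 - (-3)*R1:  [   0  -19    8   -7 ]
R3 <- R3 - (1/3)*R2:  [     0      0    7/3  -22/3 ]
Row echelon form:
[ -1   -8    2      0 ]
[  0  -57   17      1 ]
[  0    0  7/3  -22/3 ]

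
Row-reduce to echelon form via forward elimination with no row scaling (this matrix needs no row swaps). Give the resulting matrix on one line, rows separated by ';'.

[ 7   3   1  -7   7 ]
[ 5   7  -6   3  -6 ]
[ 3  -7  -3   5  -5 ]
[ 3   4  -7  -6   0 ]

REF = [7 3 1 -7 7; 0 34/7 -47/7 8 -11; 0 0 -253/17 368/17 -455/17; 0 0 0 -141/11 2469/253]

Forward elimination:
R2 <- R2 - (5/7)*R1:  [     0   34/7  -47/7      8    -11 ]
R3 <- R3 - (3/7)*R1:  [     0  -58/7  -24/7      8     -8 ]
R4 <- R4 - (3/7)*R1:  [     0   19/7  -52/7     -3     -3 ]
R3 <- R3 - (-29/17)*R2:  [       0        0  -253/17   368/17  -455/17 ]
R4 <- R4 - (19/34)*R2:  [       0        0  -125/34  -127/17   107/34 ]
R4 <- R4 - (125/506)*R3:  [        0         0         0   -141/11  2469/253 ]
Row echelon form:
[ 7     3        1       -7         7 ]
[ 0  34/7    -47/7        8       -11 ]
[ 0     0  -253/17   368/17   -455/17 ]
[ 0     0        0  -141/11  2469/253 ]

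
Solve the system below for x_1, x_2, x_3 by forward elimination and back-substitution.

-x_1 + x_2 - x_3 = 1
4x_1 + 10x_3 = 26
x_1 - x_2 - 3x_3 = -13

Forward elimination on [A|b]:
R2 <- R2 - (-4)*R1:  [  0   4   6  30 ]
R3 <- R3 - (-1)*R1:  [   0    0   -4  -12 ]
Row echelon form:
[ -1  1  -1  |    1 ]
[  0  4   6  |   30 ]
[  0  0  -4  |  -12 ]
Back-substitution:
x_3 = (-12) / -4 = 3
x_2 = (30 - (6)*(3)) / 4 = 3
x_1 = (1 - (1)*(3) - (-1)*(3)) / -1 = -1

(-1, 3, 3)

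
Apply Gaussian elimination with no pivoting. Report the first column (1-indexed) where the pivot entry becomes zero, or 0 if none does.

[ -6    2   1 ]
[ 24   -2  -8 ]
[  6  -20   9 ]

Naive forward elimination:
R2 <- R2 - (-4)*R1:  [  0   6  -4 ]
R3 <- R3 - (-1)*R1:  [   0  -18   10 ]
R3 <- R3 - (-3)*R2:  [  0   0  -2 ]
All pivots nonzero; naive elimination completes without hitting a zero pivot.

first zero-pivot column = 0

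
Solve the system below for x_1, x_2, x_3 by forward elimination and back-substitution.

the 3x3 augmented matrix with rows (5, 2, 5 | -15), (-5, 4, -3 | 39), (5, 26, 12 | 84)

Forward elimination on [A|b]:
R2 <- R2 - (-1)*R1:  [  0   6   2  24 ]
R3 <- R3 - (1)*R1:  [  0  24   7  99 ]
R3 <- R3 - (4)*R2:  [  0   0  -1   3 ]
Row echelon form:
[ 5  2   5  |  -15 ]
[ 0  6   2  |   24 ]
[ 0  0  -1  |    3 ]
Back-substitution:
x_3 = (3) / -1 = -3
x_2 = (24 - (2)*(-3)) / 6 = 5
x_1 = (-15 - (2)*(5) - (5)*(-3)) / 5 = -2

(-2, 5, -3)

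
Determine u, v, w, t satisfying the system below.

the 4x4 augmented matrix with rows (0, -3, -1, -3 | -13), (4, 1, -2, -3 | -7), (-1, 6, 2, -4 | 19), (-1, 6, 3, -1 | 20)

(-3, 4, -2, 1)

Forward elimination on [A|b]:
R1 <-> R2   (pivot in column 1 was zero)
[  4   1  -2  -3   -7 ]
[  0  -3  -1  -3  -13 ]
[ -1   6   2  -4   19 ]
[ -1   6   3  -1   20 ]
R3 <- R3 - (-1/4)*R1:  [     0   25/4    3/2  -19/4   69/4 ]
R4 <- R4 - (-1/4)*R1:  [    0  25/4   5/2  -7/4  73/4 ]
R3 <- R3 - (-25/12)*R2:  [     0      0  -7/12    -11  -59/6 ]
R4 <- R4 - (-25/12)*R2:  [     0      0   5/12     -8  -53/6 ]
R4 <- R4 - (-5/7)*R3:  [      0       0       0  -111/7  -111/7 ]
Row echelon form:
[ 4   1     -2      -3  |      -7 ]
[ 0  -3     -1      -3  |     -13 ]
[ 0   0  -7/12     -11  |   -59/6 ]
[ 0   0      0  -111/7  |  -111/7 ]
Back-substitution:
t = (-111/7) / (-111/7) = 1
w = (-59/6 - (-11)*(1)) / (-7/12) = -2
v = (-13 - (-1)*(-2) - (-3)*(1)) / -3 = 4
u = (-7 - (1)*(4) - (-2)*(-2) - (-3)*(1)) / 4 = -3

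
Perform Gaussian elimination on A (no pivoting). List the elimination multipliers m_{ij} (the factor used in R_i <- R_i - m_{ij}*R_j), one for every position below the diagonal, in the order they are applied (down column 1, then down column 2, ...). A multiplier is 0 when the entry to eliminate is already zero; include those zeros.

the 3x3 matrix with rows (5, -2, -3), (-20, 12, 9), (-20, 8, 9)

multipliers: -4, -4, 0

Forward elimination:
R2 <- R2 - (-4)*R1:  [  0   4  -3 ]
R3 <- R3 - (-4)*R1:  [  0   0  -3 ]
R3: entry in column 2 is already 0 -> m_{32} = 0 (no row operation needed)
Multipliers (in order of application): m_{21} = -4, m_{31} = -4, m_{32} = 0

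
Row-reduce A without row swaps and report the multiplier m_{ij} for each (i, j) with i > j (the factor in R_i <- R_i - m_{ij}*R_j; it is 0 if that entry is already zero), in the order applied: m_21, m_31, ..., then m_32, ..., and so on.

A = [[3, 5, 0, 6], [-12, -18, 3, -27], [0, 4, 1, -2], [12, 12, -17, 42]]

multipliers: -4, 0, 4, 2, -4, 1

Forward elimination:
R2 <- R2 - (-4)*R1:  [  0   2   3  -3 ]
R3: entry in column 1 is already 0 -> m_{31} = 0 (no row operation needed)
R4 <- R4 - (4)*R1:  [   0   -8  -17   18 ]
R3 <- R3 - (2)*R2:  [  0   0  -5   4 ]
R4 <- R4 - (-4)*R2:  [  0   0  -5   6 ]
R4 <- R4 - (1)*R3:  [ 0  0  0  2 ]
Multipliers (in order of application): m_{21} = -4, m_{31} = 0, m_{41} = 4, m_{32} = 2, m_{42} = -4, m_{43} = 1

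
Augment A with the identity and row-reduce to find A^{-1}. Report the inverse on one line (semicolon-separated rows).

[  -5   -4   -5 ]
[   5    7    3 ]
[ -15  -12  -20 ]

Gauss-Jordan on [A | I]:
R1 <- (1/-5)*R1:  [    1   4/5     1  |  -1/5     0     0 ]
R2 <- R2 - (5)*R1:  [  0   3  -2  |   1   1   0 ]
R3 <- R3 - (-15)*R1:  [  0   0  -5  |  -3   0   1 ]
R2 <- (1/3)*R2:  [    0     1  -2/3  |   1/3   1/3     0 ]
R1 <- R1 - (4/5)*R2:  [     1      0  23/15  |  -7/15  -4/15      0 ]
R3 <- (1/-5)*R3:  [    0     0     1  |   3/5     0  -1/5 ]
R1 <- R1 - (23/15)*R3:  [       1        0        0  |  -104/75    -4/15    23/75 ]
R2 <- R2 - (-2/3)*R3:  [     0      1      0  |  11/15    1/3  -2/15 ]
Right block of [I | A^{-1}] is the inverse:
[ -104/75  -4/15  23/75 ]
[   11/15    1/3  -2/15 ]
[     3/5      0   -1/5 ]

inverse = [-104/75 -4/15 23/75; 11/15 1/3 -2/15; 3/5 0 -1/5]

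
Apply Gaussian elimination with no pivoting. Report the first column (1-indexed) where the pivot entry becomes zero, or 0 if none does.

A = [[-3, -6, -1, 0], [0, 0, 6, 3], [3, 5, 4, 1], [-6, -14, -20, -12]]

first zero-pivot column = 2

Naive forward elimination:
R3 <- R3 - (-1)*R1:  [  0  -1   3   1 ]
R4 <- R4 - (2)*R1:  [   0   -2  -18  -12 ]
Matrix at this point:
[ -3  -6   -1    0 ]
[  0   0    6    3 ]
[  0  -1    3    1 ]
[  0  -2  -18  -12 ]
Pivot entry (2,2) is zero but row 3 has -1 in column 2 -> naive elimination stops; a row interchange (e.g. R2 <-> R3) would be required here.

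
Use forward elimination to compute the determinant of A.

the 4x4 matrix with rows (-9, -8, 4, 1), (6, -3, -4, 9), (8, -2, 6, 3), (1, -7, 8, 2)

Forward elimination:
R2 <- R2 - (-2/3)*R1:  [     0  -25/3   -4/3   29/3 ]
R3 <- R3 - (-8/9)*R1:  [     0  -82/9   86/9   35/9 ]
R4 <- R4 - (-1/9)*R1:  [     0  -71/9   76/9   19/9 ]
R3 <- R3 - (82/75)*R2:  [       0        0   826/75  -167/25 ]
R4 <- R4 - (71/75)*R2:  [       0        0   728/75  -176/25 ]
R4 <- R4 - (52/59)*R3:  [      0       0       0  -68/59 ]
Upper-triangular form:
[ -9     -8       4        1 ]
[  0  -25/3    -4/3     29/3 ]
[  0      0  826/75  -167/25 ]
[  0      0       0   -68/59 ]
det(A) = (-1)^0 * (-9) * (-25/3) * (826/75) * (-68/59) = -952  (0 row swaps -> sign +1)

det(A) = -952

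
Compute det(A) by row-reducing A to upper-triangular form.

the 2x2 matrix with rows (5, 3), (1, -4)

det(A) = -23

Forward elimination:
R2 <- R2 - (1/5)*R1:  [     0  -23/5 ]
Upper-triangular form:
[ 5      3 ]
[ 0  -23/5 ]
det(A) = (-1)^0 * (5) * (-23/5) = -23  (0 row swaps -> sign +1)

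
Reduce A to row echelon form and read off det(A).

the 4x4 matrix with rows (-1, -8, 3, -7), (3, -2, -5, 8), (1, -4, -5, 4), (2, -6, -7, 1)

Forward elimination:
R2 <- R2 - (-3)*R1:  [   0  -26    4  -13 ]
R3 <- R3 - (-1)*R1:  [   0  -12   -2   -3 ]
R4 <- R4 - (-2)*R1:  [   0  -22   -1  -13 ]
R3 <- R3 - (6/13)*R2:  [      0       0  -50/13       3 ]
R4 <- R4 - (11/13)*R2:  [      0       0  -57/13      -2 ]
R4 <- R4 - (57/50)*R3:  [       0        0        0  -271/50 ]
Upper-triangular form:
[ -1   -8       3       -7 ]
[  0  -26       4      -13 ]
[  0    0  -50/13        3 ]
[  0    0       0  -271/50 ]
det(A) = (-1)^0 * (-1) * (-26) * (-50/13) * (-271/50) = 542  (0 row swaps -> sign +1)

det(A) = 542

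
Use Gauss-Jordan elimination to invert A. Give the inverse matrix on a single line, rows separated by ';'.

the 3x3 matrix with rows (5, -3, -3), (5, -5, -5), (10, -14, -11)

Gauss-Jordan on [A | I]:
R1 <- (1/5)*R1:  [    1  -3/5  -3/5  |   1/5     0     0 ]
R2 <- R2 - (5)*R1:  [  0  -2  -2  |  -1   1   0 ]
R3 <- R3 - (10)*R1:  [  0  -8  -5  |  -2   0   1 ]
R2 <- (1/-2)*R2:  [    0     1     1  |   1/2  -1/2     0 ]
R1 <- R1 - (-3/5)*R2:  [     1      0      0  |    1/2  -3/10      0 ]
R3 <- R3 - (-8)*R2:  [  0   0   3  |   2  -4   1 ]
R3 <- (1/3)*R3:  [    0     0     1  |   2/3  -4/3   1/3 ]
R2 <- R2 - (1)*R3:  [    0     1     0  |  -1/6   5/6  -1/3 ]
Right block of [I | A^{-1}] is the inverse:
[  1/2  -3/10     0 ]
[ -1/6    5/6  -1/3 ]
[  2/3   -4/3   1/3 ]

inverse = [1/2 -3/10 0; -1/6 5/6 -1/3; 2/3 -4/3 1/3]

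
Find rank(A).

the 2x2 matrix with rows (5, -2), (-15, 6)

Row reduction:
R2 <- R2 - (-3)*R1:  [ 0  0 ]
Row echelon form:
[ 5  -2 ]
[ 0   0 ]
Nonzero rows / pivot columns: 1

rank(A) = 1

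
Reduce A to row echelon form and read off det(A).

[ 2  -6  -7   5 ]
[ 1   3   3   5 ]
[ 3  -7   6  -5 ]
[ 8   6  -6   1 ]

Forward elimination:
R2 <- R2 - (1/2)*R1:  [    0     6  13/2   5/2 ]
R3 <- R3 - (3/2)*R1:  [     0      2   33/2  -25/2 ]
R4 <- R4 - (4)*R1:  [   0   30   22  -19 ]
R3 <- R3 - (1/3)*R2:  [     0      0   43/3  -40/3 ]
R4 <- R4 - (5)*R2:  [     0      0  -21/2  -63/2 ]
R4 <- R4 - (-63/86)*R3:  [        0         0         0  -3549/86 ]
Upper-triangular form:
[ 2  -6    -7         5 ]
[ 0   6  13/2       5/2 ]
[ 0   0  43/3     -40/3 ]
[ 0   0     0  -3549/86 ]
det(A) = (-1)^0 * (2) * (6) * (43/3) * (-3549/86) = -7098  (0 row swaps -> sign +1)

det(A) = -7098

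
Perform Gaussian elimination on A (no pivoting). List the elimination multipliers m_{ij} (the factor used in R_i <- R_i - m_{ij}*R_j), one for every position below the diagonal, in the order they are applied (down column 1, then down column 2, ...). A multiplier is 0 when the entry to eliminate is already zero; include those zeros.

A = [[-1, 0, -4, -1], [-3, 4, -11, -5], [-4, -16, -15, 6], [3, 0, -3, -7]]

multipliers: 3, 4, -3, -4, 0, -3

Forward elimination:
R2 <- R2 - (3)*R1:  [  0   4   1  -2 ]
R3 <- R3 - (4)*R1:  [   0  -16    1   10 ]
R4 <- R4 - (-3)*R1:  [   0    0  -15  -10 ]
R3 <- R3 - (-4)*R2:  [ 0  0  5  2 ]
R4: entry in column 2 is already 0 -> m_{42} = 0 (no row operation needed)
R4 <- R4 - (-3)*R3:  [  0   0   0  -4 ]
Multipliers (in order of application): m_{21} = 3, m_{31} = 4, m_{41} = -3, m_{32} = -4, m_{42} = 0, m_{43} = -3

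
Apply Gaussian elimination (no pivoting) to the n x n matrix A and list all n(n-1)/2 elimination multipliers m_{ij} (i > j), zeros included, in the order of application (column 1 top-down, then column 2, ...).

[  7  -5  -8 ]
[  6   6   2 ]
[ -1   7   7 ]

multipliers: 6/7, -1/7, 11/18

Forward elimination:
R2 <- R2 - (6/7)*R1:  [    0  72/7  62/7 ]
R3 <- R3 - (-1/7)*R1:  [    0  44/7  41/7 ]
R3 <- R3 - (11/18)*R2:  [   0    0  4/9 ]
Multipliers (in order of application): m_{21} = 6/7, m_{31} = -1/7, m_{32} = 11/18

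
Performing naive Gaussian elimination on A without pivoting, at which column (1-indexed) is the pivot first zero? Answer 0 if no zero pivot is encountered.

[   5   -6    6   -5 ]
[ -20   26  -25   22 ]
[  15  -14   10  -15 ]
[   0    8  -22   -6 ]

Naive forward elimination:
R2 <- R2 - (-4)*R1:  [  0   2  -1   2 ]
R3 <- R3 - (3)*R1:  [  0   4  -8   0 ]
R3 <- R3 - (2)*R2:  [  0   0  -6  -4 ]
R4 <- R4 - (4)*R2:  [   0    0  -18  -14 ]
R4 <- R4 - (3)*R3:  [  0   0   0  -2 ]
All pivots nonzero; naive elimination completes without hitting a zero pivot.

first zero-pivot column = 0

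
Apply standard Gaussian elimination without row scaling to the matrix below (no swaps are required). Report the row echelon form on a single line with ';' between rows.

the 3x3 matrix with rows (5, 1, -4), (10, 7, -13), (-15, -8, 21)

Forward elimination:
R2 <- R2 - (2)*R1:  [  0   5  -5 ]
R3 <- R3 - (-3)*R1:  [  0  -5   9 ]
R3 <- R3 - (-1)*R2:  [ 0  0  4 ]
Row echelon form:
[ 5  1  -4 ]
[ 0  5  -5 ]
[ 0  0   4 ]

REF = [5 1 -4; 0 5 -5; 0 0 4]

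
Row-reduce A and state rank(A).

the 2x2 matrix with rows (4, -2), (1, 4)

rank(A) = 2

Row reduction:
R2 <- R2 - (1/4)*R1:  [   0  9/2 ]
Row echelon form:
[ 4   -2 ]
[ 0  9/2 ]
Nonzero rows / pivot columns: 2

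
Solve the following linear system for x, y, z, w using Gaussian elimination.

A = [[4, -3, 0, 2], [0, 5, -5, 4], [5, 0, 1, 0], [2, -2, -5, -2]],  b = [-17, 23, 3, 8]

(1, 5, -2, -3)

Forward elimination on [A|b]:
R3 <- R3 - (5/4)*R1:  [    0  15/4     1  -5/2  97/4 ]
R4 <- R4 - (1/2)*R1:  [    0  -1/2    -5    -3  33/2 ]
R3 <- R3 - (3/4)*R2:  [     0      0   19/4  -11/2      7 ]
R4 <- R4 - (-1/10)*R2:  [     0      0  -11/2  -13/5   94/5 ]
R4 <- R4 - (-22/19)*R3:  [       0        0        0  -852/95  2556/95 ]
Row echelon form:
[ 4  -3     0        2  |      -17 ]
[ 0   5    -5        4  |       23 ]
[ 0   0  19/4    -11/2  |        7 ]
[ 0   0     0  -852/95  |  2556/95 ]
Back-substitution:
w = (2556/95) / (-852/95) = -3
z = (7 - (-11/2)*(-3)) / (19/4) = -2
y = (23 - (-5)*(-2) - (4)*(-3)) / 5 = 5
x = (-17 - (-3)*(5) - (2)*(-3)) / 4 = 1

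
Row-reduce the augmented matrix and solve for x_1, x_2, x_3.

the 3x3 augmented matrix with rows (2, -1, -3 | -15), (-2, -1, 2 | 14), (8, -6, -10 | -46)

Forward elimination on [A|b]:
R2 <- R2 - (-1)*R1:  [  0  -2  -1  -1 ]
R3 <- R3 - (4)*R1:  [  0  -2   2  14 ]
R3 <- R3 - (1)*R2:  [  0   0   3  15 ]
Row echelon form:
[ 2  -1  -3  |  -15 ]
[ 0  -2  -1  |   -1 ]
[ 0   0   3  |   15 ]
Back-substitution:
x_3 = (15) / 3 = 5
x_2 = (-1 - (-1)*(5)) / -2 = -2
x_1 = (-15 - (-1)*(-2) - (-3)*(5)) / 2 = -1

(-1, -2, 5)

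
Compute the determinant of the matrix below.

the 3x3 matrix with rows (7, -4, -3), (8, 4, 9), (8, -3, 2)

Forward elimination:
R2 <- R2 - (8/7)*R1:  [    0  60/7  87/7 ]
R3 <- R3 - (8/7)*R1:  [    0  11/7  38/7 ]
R3 <- R3 - (11/60)*R2:  [     0      0  63/20 ]
Upper-triangular form:
[ 7    -4     -3 ]
[ 0  60/7   87/7 ]
[ 0     0  63/20 ]
det(A) = (-1)^0 * (7) * (60/7) * (63/20) = 189  (0 row swaps -> sign +1)

det(A) = 189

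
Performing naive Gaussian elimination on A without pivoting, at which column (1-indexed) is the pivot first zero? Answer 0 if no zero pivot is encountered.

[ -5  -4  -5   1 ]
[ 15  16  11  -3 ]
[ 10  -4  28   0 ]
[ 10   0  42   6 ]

first zero-pivot column = 4

Naive forward elimination:
R2 <- R2 - (-3)*R1:  [  0   4  -4   0 ]
R3 <- R3 - (-2)*R1:  [   0  -12   18    2 ]
R4 <- R4 - (-2)*R1:  [  0  -8  32   8 ]
R3 <- R3 - (-3)*R2:  [ 0  0  6  2 ]
R4 <- R4 - (-2)*R2:  [  0   0  24   8 ]
R4 <- R4 - (4)*R3:  [ 0  0  0  0 ]
Matrix at this point:
[ -5  -4  -5  1 ]
[  0   4  -4  0 ]
[  0   0   6  2 ]
[  0   0   0  0 ]
Pivot entry (4,4) in the last row is zero and there are no rows below to swap with -> zero pivot in column 4 (A is singular).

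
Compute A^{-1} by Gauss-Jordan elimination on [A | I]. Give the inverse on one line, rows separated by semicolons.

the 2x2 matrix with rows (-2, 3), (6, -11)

inverse = [-11/4 -3/4; -3/2 -1/2]

Gauss-Jordan on [A | I]:
R1 <- (1/-2)*R1:  [    1  -3/2  |  -1/2     0 ]
R2 <- R2 - (6)*R1:  [  0  -2  |   3   1 ]
R2 <- (1/-2)*R2:  [    0     1  |  -3/2  -1/2 ]
R1 <- R1 - (-3/2)*R2:  [     1      0  |  -11/4   -3/4 ]
Right block of [I | A^{-1}] is the inverse:
[ -11/4  -3/4 ]
[  -3/2  -1/2 ]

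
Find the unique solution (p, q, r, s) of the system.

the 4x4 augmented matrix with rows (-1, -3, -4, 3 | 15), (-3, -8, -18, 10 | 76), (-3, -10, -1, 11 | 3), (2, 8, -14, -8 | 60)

Forward elimination on [A|b]:
R2 <- R2 - (3)*R1:  [  0   1  -6   1  31 ]
R3 <- R3 - (3)*R1:  [   0   -1   11    2  -42 ]
R4 <- R4 - (-2)*R1:  [   0    2  -22   -2   90 ]
R3 <- R3 - (-1)*R2:  [   0    0    5    3  -11 ]
R4 <- R4 - (2)*R2:  [   0    0  -10   -4   28 ]
R4 <- R4 - (-2)*R3:  [ 0  0  0  2  6 ]
Row echelon form:
[ -1  -3  -4  3  |   15 ]
[  0   1  -6  1  |   31 ]
[  0   0   5  3  |  -11 ]
[  0   0   0  2  |    6 ]
Back-substitution:
s = (6) / 2 = 3
r = (-11 - (3)*(3)) / 5 = -4
q = (31 - (-6)*(-4) - (1)*(3)) / 1 = 4
p = (15 - (-3)*(4) - (-4)*(-4) - (3)*(3)) / -1 = -2

(-2, 4, -4, 3)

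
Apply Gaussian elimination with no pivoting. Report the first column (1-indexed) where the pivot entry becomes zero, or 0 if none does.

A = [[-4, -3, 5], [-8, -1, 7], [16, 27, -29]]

first zero-pivot column = 3

Naive forward elimination:
R2 <- R2 - (2)*R1:  [  0   5  -3 ]
R3 <- R3 - (-4)*R1:  [  0  15  -9 ]
R3 <- R3 - (3)*R2:  [ 0  0  0 ]
Matrix at this point:
[ -4  -3   5 ]
[  0   5  -3 ]
[  0   0   0 ]
Pivot entry (3,3) in the last row is zero and there are no rows below to swap with -> zero pivot in column 3 (A is singular).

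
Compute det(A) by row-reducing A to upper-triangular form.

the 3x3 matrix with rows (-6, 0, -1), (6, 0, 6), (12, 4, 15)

det(A) = 120

Forward elimination:
R2 <- R2 - (-1)*R1:  [ 0  0  5 ]
R3 <- R3 - (-2)*R1:  [  0   4  13 ]
R2 <-> R3   (pivot in column 2 was zero)
[ -6  0  -1 ]
[  0  4  13 ]
[  0  0   5 ]
Upper-triangular form:
[ -6  0  -1 ]
[  0  4  13 ]
[  0  0   5 ]
det(A) = (-1)^1 * (-6) * (4) * (5) = 120  (1 row swap -> sign -1)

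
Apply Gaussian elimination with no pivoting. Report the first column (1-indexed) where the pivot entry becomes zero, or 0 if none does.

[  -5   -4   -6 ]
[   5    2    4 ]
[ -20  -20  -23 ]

Naive forward elimination:
R2 <- R2 - (-1)*R1:  [  0  -2  -2 ]
R3 <- R3 - (4)*R1:  [  0  -4   1 ]
R3 <- R3 - (2)*R2:  [ 0  0  5 ]
All pivots nonzero; naive elimination completes without hitting a zero pivot.

first zero-pivot column = 0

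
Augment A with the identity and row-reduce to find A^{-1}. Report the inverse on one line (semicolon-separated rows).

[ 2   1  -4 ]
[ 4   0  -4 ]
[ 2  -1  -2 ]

inverse = [-1/2 3/4 -1/2; 0 1/2 -1; -1/2 1/2 -1/2]

Gauss-Jordan on [A | I]:
R1 <- (1/2)*R1:  [   1  1/2   -2  |  1/2    0    0 ]
R2 <- R2 - (4)*R1:  [  0  -2   4  |  -2   1   0 ]
R3 <- R3 - (2)*R1:  [  0  -2   2  |  -1   0   1 ]
R2 <- (1/-2)*R2:  [    0     1    -2  |     1  -1/2     0 ]
R1 <- R1 - (1/2)*R2:  [   1    0   -1  |    0  1/4    0 ]
R3 <- R3 - (-2)*R2:  [  0   0  -2  |   1  -1   1 ]
R3 <- (1/-2)*R3:  [    0     0     1  |  -1/2   1/2  -1/2 ]
R1 <- R1 - (-1)*R3:  [    1     0     0  |  -1/2   3/4  -1/2 ]
R2 <- R2 - (-2)*R3:  [   0    1    0  |    0  1/2   -1 ]
Right block of [I | A^{-1}] is the inverse:
[ -1/2  3/4  -1/2 ]
[    0  1/2    -1 ]
[ -1/2  1/2  -1/2 ]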